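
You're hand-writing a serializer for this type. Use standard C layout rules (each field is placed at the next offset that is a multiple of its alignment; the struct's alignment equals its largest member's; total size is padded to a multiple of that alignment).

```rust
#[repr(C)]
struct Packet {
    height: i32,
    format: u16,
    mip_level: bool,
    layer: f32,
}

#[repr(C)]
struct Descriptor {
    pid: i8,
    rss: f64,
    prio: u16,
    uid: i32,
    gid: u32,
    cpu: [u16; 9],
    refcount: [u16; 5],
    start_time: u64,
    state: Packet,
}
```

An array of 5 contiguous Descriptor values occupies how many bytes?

400

Packet: 0..4  height  (4B, 4-aligned); 4..6  format  (2B, 2-aligned); 6..7  mip_level  (1B, 1-aligned); 7..8  -- padding (1B); 8..12  layer  (4B, 4-aligned); sizeof = 12, alignof = 4
0..1  pid  (1B, 1-aligned)
1..8  -- padding (7B)
8..16  rss  (8B, 8-aligned)
16..18  prio  (2B, 2-aligned)
18..20  -- padding (2B)
20..24  uid  (4B, 4-aligned)
24..28  gid  (4B, 4-aligned)
28..46  cpu  (18B, 2-aligned)
46..56  refcount  (10B, 2-aligned)
56..64  start_time  (8B, 8-aligned)
64..76  state  (12B, 4-aligned)
76..80  -- tail padding (4B)
sizeof = 80, alignof = 8
array of 5: 5 × 80 = 400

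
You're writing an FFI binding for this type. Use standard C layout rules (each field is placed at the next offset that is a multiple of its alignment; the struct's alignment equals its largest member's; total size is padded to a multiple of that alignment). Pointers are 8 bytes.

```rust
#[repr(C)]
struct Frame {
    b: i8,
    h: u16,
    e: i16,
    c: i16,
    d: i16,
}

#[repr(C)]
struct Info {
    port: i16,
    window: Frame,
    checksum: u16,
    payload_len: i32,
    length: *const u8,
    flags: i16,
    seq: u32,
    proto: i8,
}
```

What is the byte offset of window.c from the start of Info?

Frame: 0..1  b  (1B, 1-aligned); 1..2  -- padding (1B); 2..4  h  (2B, 2-aligned); 4..6  e  (2B, 2-aligned); 6..8  c  (2B, 2-aligned); 8..10  d  (2B, 2-aligned); sizeof = 10, alignof = 2
0..2  port  (2B, 2-aligned)
2..12  window  (10B, 2-aligned)
within Frame: c at 6
2 + 6 = 8

8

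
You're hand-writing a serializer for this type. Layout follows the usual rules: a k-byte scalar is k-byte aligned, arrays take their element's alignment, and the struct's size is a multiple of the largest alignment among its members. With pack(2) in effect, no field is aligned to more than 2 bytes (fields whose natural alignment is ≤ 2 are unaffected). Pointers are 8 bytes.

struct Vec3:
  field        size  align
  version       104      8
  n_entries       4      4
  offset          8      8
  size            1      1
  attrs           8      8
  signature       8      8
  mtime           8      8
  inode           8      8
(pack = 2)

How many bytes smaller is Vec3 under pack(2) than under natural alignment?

natural layout:
  version at 0 (size 104, align 8) → ends 104
  n_entries at 104 (size 4, align 4) → ends 108
  pad 4 to align 8 for offset
  offset at 112 (size 8, align 8) → ends 120
  size at 120 (size 1, align 1) → ends 121
  pad 7 to align 8 for attrs
  attrs at 128 (size 8, align 8) → ends 136
  signature at 136 (size 8, align 8) → ends 144
  mtime at 144 (size 8, align 8) → ends 152
  inode at 152 (size 8, align 8) → ends 160
  total 160 bytes, alignment 8
packed(2) layout:
  version at 0 (size 104, align 2) → ends 104
  n_entries at 104 (size 4, align 2) → ends 108
  offset at 108 (size 8, align 2) → ends 116
  size at 116 (size 1, align 1) → ends 117
  pad 1 to align 2 for attrs
  attrs at 118 (size 8, align 2) → ends 126
  signature at 126 (size 8, align 2) → ends 134
  mtime at 134 (size 8, align 2) → ends 142
  inode at 142 (size 8, align 2) → ends 150
  total 150 bytes, alignment 2
160 − 150 = 10

10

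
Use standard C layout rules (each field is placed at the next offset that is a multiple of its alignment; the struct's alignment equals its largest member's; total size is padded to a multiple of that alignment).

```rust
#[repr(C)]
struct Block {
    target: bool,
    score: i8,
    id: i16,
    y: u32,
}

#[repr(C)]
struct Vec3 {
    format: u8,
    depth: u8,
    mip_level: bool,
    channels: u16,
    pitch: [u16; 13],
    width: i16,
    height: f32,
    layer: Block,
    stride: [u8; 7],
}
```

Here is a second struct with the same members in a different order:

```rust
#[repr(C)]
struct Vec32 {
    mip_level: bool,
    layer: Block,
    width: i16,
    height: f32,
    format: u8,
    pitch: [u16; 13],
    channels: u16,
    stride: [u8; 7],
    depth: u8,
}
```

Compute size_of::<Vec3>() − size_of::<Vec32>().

-4

Block: @0: target [1B, align 1] → 1; @1: score [1B, align 1] → 2; @2: id [2B, align 2] → 4; @4: y [4B, align 4] → 8; size 8, align 4
@0: format [1B, align 1] → 1
@1: depth [1B, align 1] → 2
@2: mip_level [1B, align 1] → 3
+1 pad (align 2)
@4: channels [2B, align 2] → 6
@6: pitch [26B, align 2] → 32
@32: width [2B, align 2] → 34
+2 pad (align 4)
@36: height [4B, align 4] → 40
@40: layer [8B, align 4] → 48
@48: stride [7B, align 1] → 55
+1 tail pad (align 4)
size 56, align 4
— Vec32 —
@0: mip_level [1B, align 1] → 1
+3 pad (align 4)
@4: layer [8B, align 4] → 12
@12: width [2B, align 2] → 14
+2 pad (align 4)
@16: height [4B, align 4] → 20
@20: format [1B, align 1] → 21
+1 pad (align 2)
@22: pitch [26B, align 2] → 48
@48: channels [2B, align 2] → 50
@50: stride [7B, align 1] → 57
@57: depth [1B, align 1] → 58
+2 tail pad (align 4)
size 60, align 4
56 − 60 = -4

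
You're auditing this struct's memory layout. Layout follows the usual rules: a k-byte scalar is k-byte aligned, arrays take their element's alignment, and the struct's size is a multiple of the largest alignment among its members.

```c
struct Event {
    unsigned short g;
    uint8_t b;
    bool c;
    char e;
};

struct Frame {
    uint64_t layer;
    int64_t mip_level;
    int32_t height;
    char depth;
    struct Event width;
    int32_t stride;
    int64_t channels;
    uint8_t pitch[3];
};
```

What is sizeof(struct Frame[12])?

Event: 0..2  g  (2B, 2-aligned); 2..3  b  (1B, 1-aligned); 3..4  c  (1B, 1-aligned); 4..5  e  (1B, 1-aligned); 5..6  -- tail padding (1B); sizeof = 6, alignof = 2
0..8  layer  (8B, 8-aligned)
8..16  mip_level  (8B, 8-aligned)
16..20  height  (4B, 4-aligned)
20..21  depth  (1B, 1-aligned)
21..22  -- padding (1B)
22..28  width  (6B, 2-aligned)
28..32  stride  (4B, 4-aligned)
32..40  channels  (8B, 8-aligned)
40..43  pitch  (3B, 1-aligned)
43..48  -- tail padding (5B)
sizeof = 48, alignof = 8
array of 12: 12 × 48 = 576

576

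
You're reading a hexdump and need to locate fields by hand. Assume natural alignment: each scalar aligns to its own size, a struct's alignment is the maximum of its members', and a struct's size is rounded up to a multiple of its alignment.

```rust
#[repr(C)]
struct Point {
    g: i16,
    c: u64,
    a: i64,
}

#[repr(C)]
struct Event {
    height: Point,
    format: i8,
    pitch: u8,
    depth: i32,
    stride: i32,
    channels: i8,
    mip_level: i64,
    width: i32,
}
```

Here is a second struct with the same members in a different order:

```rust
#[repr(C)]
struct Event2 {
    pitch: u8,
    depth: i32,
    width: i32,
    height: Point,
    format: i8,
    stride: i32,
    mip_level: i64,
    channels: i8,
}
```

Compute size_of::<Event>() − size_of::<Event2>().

Point: 0..2  g  (2B, 2-aligned); 2..8  -- padding (6B); 8..16  c  (8B, 8-aligned); 16..24  a  (8B, 8-aligned); sizeof = 24, alignof = 8
0..24  height  (24B, 8-aligned)
24..25  format  (1B, 1-aligned)
25..26  pitch  (1B, 1-aligned)
26..28  -- padding (2B)
28..32  depth  (4B, 4-aligned)
32..36  stride  (4B, 4-aligned)
36..37  channels  (1B, 1-aligned)
37..40  -- padding (3B)
40..48  mip_level  (8B, 8-aligned)
48..52  width  (4B, 4-aligned)
52..56  -- tail padding (4B)
sizeof = 56, alignof = 8
— Event2 —
0..1  pitch  (1B, 1-aligned)
1..4  -- padding (3B)
4..8  depth  (4B, 4-aligned)
8..12  width  (4B, 4-aligned)
12..16  -- padding (4B)
16..40  height  (24B, 8-aligned)
40..41  format  (1B, 1-aligned)
41..44  -- padding (3B)
44..48  stride  (4B, 4-aligned)
48..56  mip_level  (8B, 8-aligned)
56..57  channels  (1B, 1-aligned)
57..64  -- tail padding (7B)
sizeof = 64, alignof = 8
56 − 64 = -8

-8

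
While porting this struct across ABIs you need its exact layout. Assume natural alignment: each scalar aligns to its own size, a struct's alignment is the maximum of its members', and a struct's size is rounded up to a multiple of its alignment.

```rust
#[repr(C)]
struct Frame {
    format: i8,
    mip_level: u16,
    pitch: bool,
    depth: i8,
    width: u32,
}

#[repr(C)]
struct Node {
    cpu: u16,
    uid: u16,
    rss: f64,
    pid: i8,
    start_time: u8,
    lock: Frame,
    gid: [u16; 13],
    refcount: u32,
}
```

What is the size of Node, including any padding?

Frame: format at 0 (size 1, align 1) → ends 1; pad 1 to align 2 for mip_level; mip_level at 2 (size 2, align 2) → ends 4; pitch at 4 (size 1, align 1) → ends 5; depth at 5 (size 1, align 1) → ends 6; pad 2 to align 4 for width; width at 8 (size 4, align 4) → ends 12; total 12 bytes, alignment 4
cpu at 0 (size 2, align 2) → ends 2
uid at 2 (size 2, align 2) → ends 4
pad 4 to align 8 for rss
rss at 8 (size 8, align 8) → ends 16
pid at 16 (size 1, align 1) → ends 17
start_time at 17 (size 1, align 1) → ends 18
pad 2 to align 4 for lock
lock at 20 (size 12, align 4) → ends 32
gid at 32 (size 26, align 2) → ends 58
pad 2 to align 4 for refcount
refcount at 60 (size 4, align 4) → ends 64
total 64 bytes, alignment 8

64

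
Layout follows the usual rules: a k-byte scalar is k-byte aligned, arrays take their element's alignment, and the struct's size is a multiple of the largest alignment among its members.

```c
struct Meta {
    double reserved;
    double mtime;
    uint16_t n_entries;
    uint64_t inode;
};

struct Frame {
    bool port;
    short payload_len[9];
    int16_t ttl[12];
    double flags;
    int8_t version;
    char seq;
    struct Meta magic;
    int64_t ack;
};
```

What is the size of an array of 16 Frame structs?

1664

Meta: 0..8  reserved  (8B, 8-aligned); 8..16  mtime  (8B, 8-aligned); 16..18  n_entries  (2B, 2-aligned); 18..24  -- padding (6B); 24..32  inode  (8B, 8-aligned); sizeof = 32, alignof = 8
0..1  port  (1B, 1-aligned)
1..2  -- padding (1B)
2..20  payload_len  (18B, 2-aligned)
20..44  ttl  (24B, 2-aligned)
44..48  -- padding (4B)
48..56  flags  (8B, 8-aligned)
56..57  version  (1B, 1-aligned)
57..58  seq  (1B, 1-aligned)
58..64  -- padding (6B)
64..96  magic  (32B, 8-aligned)
96..104  ack  (8B, 8-aligned)
sizeof = 104, alignof = 8
array of 16: 16 × 104 = 1664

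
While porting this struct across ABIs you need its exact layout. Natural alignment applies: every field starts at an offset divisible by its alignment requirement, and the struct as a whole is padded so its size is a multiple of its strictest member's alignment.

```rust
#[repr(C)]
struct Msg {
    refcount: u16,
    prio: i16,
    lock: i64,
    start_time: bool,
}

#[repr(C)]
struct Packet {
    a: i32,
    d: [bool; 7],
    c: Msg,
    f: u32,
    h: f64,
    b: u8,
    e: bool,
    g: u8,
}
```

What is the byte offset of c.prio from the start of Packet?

18

Msg: 0..2  refcount  (2B, 2-aligned); 2..4  prio  (2B, 2-aligned); 4..8  -- padding (4B); 8..16  lock  (8B, 8-aligned); 16..17  start_time  (1B, 1-aligned); 17..24  -- tail padding (7B); sizeof = 24, alignof = 8
0..4  a  (4B, 4-aligned)
4..11  d  (7B, 1-aligned)
11..16  -- padding (5B)
16..40  c  (24B, 8-aligned)
within Msg: prio at 2
16 + 2 = 18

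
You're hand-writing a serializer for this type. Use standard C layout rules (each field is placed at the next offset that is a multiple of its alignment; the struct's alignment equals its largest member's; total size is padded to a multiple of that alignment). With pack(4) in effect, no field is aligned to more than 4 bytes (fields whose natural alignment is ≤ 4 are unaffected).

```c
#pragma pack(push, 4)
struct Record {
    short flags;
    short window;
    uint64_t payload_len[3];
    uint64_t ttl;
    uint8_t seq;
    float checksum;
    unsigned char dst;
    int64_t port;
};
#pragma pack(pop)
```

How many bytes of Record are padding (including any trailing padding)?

6

flags at 0 (size 2, align 2) → ends 2
window at 2 (size 2, align 2) → ends 4
payload_len at 4 (size 24, align 4) → ends 28
ttl at 28 (size 8, align 4) → ends 36
seq at 36 (size 1, align 1) → ends 37
pad 3 to align 4 for checksum
checksum at 40 (size 4, align 4) → ends 44
dst at 44 (size 1, align 1) → ends 45
pad 3 to align 4 for port
port at 48 (size 8, align 4) → ends 56
total 56 bytes, alignment 4
data bytes 50, size 56 → padding 6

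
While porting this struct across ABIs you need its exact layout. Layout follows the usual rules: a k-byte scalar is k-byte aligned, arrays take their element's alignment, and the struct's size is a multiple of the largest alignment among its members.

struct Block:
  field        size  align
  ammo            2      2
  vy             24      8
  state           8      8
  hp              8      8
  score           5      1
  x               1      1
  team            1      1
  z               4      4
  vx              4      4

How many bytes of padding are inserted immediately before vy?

6

ammo at 0 (size 2, align 2) → ends 2
pad 6 to align 8 for vy
vy at 8 (size 24, align 8) → ends 32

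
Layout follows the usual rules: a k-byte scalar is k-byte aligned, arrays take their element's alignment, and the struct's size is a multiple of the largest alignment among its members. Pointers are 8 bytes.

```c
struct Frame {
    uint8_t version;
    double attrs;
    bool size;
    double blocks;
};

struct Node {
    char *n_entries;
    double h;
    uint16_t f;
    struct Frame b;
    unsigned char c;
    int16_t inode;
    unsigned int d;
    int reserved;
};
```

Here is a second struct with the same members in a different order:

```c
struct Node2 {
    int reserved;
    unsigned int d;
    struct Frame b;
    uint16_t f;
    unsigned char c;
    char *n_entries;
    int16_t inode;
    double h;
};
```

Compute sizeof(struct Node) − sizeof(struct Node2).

Frame: @0: version [1B, align 1] → 1; +7 pad (align 8); @8: attrs [8B, align 8] → 16; @16: size [1B, align 1] → 17; +7 pad (align 8); @24: blocks [8B, align 8] → 32; size 32, align 8
@0: n_entries [8B, align 8] → 8
@8: h [8B, align 8] → 16
@16: f [2B, align 2] → 18
+6 pad (align 8)
@24: b [32B, align 8] → 56
@56: c [1B, align 1] → 57
+1 pad (align 2)
@58: inode [2B, align 2] → 60
@60: d [4B, align 4] → 64
@64: reserved [4B, align 4] → 68
+4 tail pad (align 8)
size 72, align 8
— Node2 —
@0: reserved [4B, align 4] → 4
@4: d [4B, align 4] → 8
@8: b [32B, align 8] → 40
@40: f [2B, align 2] → 42
@42: c [1B, align 1] → 43
+5 pad (align 8)
@48: n_entries [8B, align 8] → 56
@56: inode [2B, align 2] → 58
+6 pad (align 8)
@64: h [8B, align 8] → 72
size 72, align 8
72 − 72 = 0

0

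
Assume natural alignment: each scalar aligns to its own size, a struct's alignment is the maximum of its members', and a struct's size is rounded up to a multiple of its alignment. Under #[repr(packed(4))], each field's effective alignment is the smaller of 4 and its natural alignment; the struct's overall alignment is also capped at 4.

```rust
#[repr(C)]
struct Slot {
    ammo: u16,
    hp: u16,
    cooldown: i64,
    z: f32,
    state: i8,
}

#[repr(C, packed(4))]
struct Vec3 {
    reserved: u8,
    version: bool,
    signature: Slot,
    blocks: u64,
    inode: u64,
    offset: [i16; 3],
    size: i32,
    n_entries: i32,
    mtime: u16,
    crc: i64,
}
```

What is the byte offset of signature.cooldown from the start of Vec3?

Slot: 0..2  ammo  (2B, 2-aligned); 2..4  hp  (2B, 2-aligned); 4..8  -- padding (4B); 8..16  cooldown  (8B, 8-aligned); 16..20  z  (4B, 4-aligned); 20..21  state  (1B, 1-aligned); 21..24  -- tail padding (3B); sizeof = 24, alignof = 8
0..1  reserved  (1B, 1-aligned)
1..2  version  (1B, 1-aligned)
2..4  -- padding (2B)
4..28  signature  (24B, 4-aligned)
within Slot: cooldown at 8
4 + 8 = 12

12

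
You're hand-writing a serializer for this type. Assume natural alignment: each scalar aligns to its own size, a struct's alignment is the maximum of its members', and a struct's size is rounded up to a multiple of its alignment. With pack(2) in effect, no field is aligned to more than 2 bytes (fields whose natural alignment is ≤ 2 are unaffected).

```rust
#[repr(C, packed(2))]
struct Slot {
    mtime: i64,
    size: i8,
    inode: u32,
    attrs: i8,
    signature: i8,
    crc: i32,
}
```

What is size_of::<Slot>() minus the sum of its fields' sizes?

1

@0: mtime [8B, align 2] → 8
@8: size [1B, align 1] → 9
+1 pad (align 2)
@10: inode [4B, align 2] → 14
@14: attrs [1B, align 1] → 15
@15: signature [1B, align 1] → 16
@16: crc [4B, align 2] → 20
size 20, align 2
data bytes 19, size 20 → padding 1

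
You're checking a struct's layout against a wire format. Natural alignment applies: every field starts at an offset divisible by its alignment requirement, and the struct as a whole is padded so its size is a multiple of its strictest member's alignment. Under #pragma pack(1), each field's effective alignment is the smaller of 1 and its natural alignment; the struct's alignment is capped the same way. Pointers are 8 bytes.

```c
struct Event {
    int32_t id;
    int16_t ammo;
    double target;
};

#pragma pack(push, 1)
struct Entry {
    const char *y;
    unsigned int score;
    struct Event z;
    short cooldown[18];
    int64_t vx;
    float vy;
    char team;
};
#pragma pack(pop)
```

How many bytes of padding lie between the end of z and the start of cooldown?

Event: @0: id [4B, align 4] → 4; @4: ammo [2B, align 2] → 6; +2 pad (align 8); @8: target [8B, align 8] → 16; size 16, align 8
@0: y [8B, align 1] → 8
@8: score [4B, align 1] → 12
@12: z [16B, align 1] → 28
@28: cooldown [36B, align 1] → 64

0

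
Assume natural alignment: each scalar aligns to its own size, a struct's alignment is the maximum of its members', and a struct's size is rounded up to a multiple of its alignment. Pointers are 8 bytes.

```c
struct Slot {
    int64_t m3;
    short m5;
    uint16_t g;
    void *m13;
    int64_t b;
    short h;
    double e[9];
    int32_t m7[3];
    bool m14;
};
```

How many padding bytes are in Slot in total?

0..8  m3  (8B, 8-aligned)
8..10  m5  (2B, 2-aligned)
10..12  g  (2B, 2-aligned)
12..16  -- padding (4B)
16..24  m13  (8B, 8-aligned)
24..32  b  (8B, 8-aligned)
32..34  h  (2B, 2-aligned)
34..40  -- padding (6B)
40..112  e  (72B, 8-aligned)
112..124  m7  (12B, 4-aligned)
124..125  m14  (1B, 1-aligned)
125..128  -- tail padding (3B)
sizeof = 128, alignof = 8
data bytes 115, size 128 → padding 13

13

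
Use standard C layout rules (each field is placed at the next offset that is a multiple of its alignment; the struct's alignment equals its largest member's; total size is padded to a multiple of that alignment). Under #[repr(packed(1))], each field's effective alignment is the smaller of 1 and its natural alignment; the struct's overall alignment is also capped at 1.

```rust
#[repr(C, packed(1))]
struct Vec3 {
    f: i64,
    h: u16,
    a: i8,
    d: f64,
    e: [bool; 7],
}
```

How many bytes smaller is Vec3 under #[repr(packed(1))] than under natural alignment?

6

natural layout:
  0..8  f  (8B, 8-aligned)
  8..10  h  (2B, 2-aligned)
  10..11  a  (1B, 1-aligned)
  11..16  -- padding (5B)
  16..24  d  (8B, 8-aligned)
  24..31  e  (7B, 1-aligned)
  31..32  -- tail padding (1B)
  sizeof = 32, alignof = 8
packed(1) layout:
  0..8  f  (8B, 1-aligned)
  8..10  h  (2B, 1-aligned)
  10..11  a  (1B, 1-aligned)
  11..19  d  (8B, 1-aligned)
  19..26  e  (7B, 1-aligned)
  sizeof = 26, alignof = 1
32 − 26 = 6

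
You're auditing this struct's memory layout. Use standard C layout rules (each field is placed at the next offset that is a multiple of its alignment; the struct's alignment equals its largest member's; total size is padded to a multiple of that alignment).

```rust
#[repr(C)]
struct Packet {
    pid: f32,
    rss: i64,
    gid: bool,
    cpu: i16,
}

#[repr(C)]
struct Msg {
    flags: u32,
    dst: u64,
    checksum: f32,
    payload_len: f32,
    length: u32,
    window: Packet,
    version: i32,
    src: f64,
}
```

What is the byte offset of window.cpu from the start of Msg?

50

Packet: 0..4  pid  (4B, 4-aligned); 4..8  -- padding (4B); 8..16  rss  (8B, 8-aligned); 16..17  gid  (1B, 1-aligned); 17..18  -- padding (1B); 18..20  cpu  (2B, 2-aligned); 20..24  -- tail padding (4B); sizeof = 24, alignof = 8
0..4  flags  (4B, 4-aligned)
4..8  -- padding (4B)
8..16  dst  (8B, 8-aligned)
16..20  checksum  (4B, 4-aligned)
20..24  payload_len  (4B, 4-aligned)
24..28  length  (4B, 4-aligned)
28..32  -- padding (4B)
32..56  window  (24B, 8-aligned)
within Packet: cpu at 18
32 + 18 = 50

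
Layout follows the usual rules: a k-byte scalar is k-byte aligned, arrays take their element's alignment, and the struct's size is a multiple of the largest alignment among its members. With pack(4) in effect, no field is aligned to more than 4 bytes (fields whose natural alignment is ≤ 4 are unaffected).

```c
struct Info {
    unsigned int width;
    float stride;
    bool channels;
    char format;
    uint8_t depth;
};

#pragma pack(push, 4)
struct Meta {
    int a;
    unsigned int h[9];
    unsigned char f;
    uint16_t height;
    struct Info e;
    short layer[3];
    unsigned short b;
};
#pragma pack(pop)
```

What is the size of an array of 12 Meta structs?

768

Info: 0..4  width  (4B, 4-aligned); 4..8  stride  (4B, 4-aligned); 8..9  channels  (1B, 1-aligned); 9..10  format  (1B, 1-aligned); 10..11  depth  (1B, 1-aligned); 11..12  -- tail padding (1B); sizeof = 12, alignof = 4
0..4  a  (4B, 4-aligned)
4..40  h  (36B, 4-aligned)
40..41  f  (1B, 1-aligned)
41..42  -- padding (1B)
42..44  height  (2B, 2-aligned)
44..56  e  (12B, 4-aligned)
56..62  layer  (6B, 2-aligned)
62..64  b  (2B, 2-aligned)
sizeof = 64, alignof = 4
array of 12: 12 × 64 = 768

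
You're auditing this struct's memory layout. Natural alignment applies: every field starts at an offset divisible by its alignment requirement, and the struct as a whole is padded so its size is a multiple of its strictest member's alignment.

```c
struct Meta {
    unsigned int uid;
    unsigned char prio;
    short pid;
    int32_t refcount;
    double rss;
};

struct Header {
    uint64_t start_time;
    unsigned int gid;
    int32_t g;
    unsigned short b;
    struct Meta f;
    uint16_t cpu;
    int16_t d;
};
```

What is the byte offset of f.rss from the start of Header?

Meta: @0: uid [4B, align 4] → 4; @4: prio [1B, align 1] → 5; +1 pad (align 2); @6: pid [2B, align 2] → 8; @8: refcount [4B, align 4] → 12; +4 pad (align 8); @16: rss [8B, align 8] → 24; size 24, align 8
@0: start_time [8B, align 8] → 8
@8: gid [4B, align 4] → 12
@12: g [4B, align 4] → 16
@16: b [2B, align 2] → 18
+6 pad (align 8)
@24: f [24B, align 8] → 48
within Meta: rss at 16
24 + 16 = 40

40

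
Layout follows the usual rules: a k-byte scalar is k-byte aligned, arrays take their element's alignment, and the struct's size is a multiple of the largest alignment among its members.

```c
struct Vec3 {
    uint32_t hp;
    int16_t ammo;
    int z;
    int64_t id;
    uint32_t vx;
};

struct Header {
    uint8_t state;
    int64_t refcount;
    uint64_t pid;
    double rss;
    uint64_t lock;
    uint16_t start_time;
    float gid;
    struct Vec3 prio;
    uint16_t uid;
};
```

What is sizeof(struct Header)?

88 bytes

Vec3: 0..4  hp  (4B, 4-aligned); 4..6  ammo  (2B, 2-aligned); 6..8  -- padding (2B); 8..12  z  (4B, 4-aligned); 12..16  -- padding (4B); 16..24  id  (8B, 8-aligned); 24..28  vx  (4B, 4-aligned); 28..32  -- tail padding (4B); sizeof = 32, alignof = 8
0..1  state  (1B, 1-aligned)
1..8  -- padding (7B)
8..16  refcount  (8B, 8-aligned)
16..24  pid  (8B, 8-aligned)
24..32  rss  (8B, 8-aligned)
32..40  lock  (8B, 8-aligned)
40..42  start_time  (2B, 2-aligned)
42..44  -- padding (2B)
44..48  gid  (4B, 4-aligned)
48..80  prio  (32B, 8-aligned)
80..82  uid  (2B, 2-aligned)
82..88  -- tail padding (6B)
sizeof = 88, alignof = 8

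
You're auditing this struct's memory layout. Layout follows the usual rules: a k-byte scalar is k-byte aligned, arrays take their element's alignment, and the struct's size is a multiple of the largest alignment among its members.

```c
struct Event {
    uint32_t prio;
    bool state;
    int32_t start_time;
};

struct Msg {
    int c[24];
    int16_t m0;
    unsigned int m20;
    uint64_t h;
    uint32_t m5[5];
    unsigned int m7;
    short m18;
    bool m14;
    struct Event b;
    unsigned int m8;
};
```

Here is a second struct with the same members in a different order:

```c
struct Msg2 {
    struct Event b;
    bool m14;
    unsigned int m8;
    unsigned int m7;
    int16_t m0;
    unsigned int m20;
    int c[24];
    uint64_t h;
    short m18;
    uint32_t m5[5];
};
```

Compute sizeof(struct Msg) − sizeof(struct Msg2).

Event: prio at 0 (size 4, align 4) → ends 4; state at 4 (size 1, align 1) → ends 5; pad 3 to align 4 for start_time; start_time at 8 (size 4, align 4) → ends 12; total 12 bytes, alignment 4
c at 0 (size 96, align 4) → ends 96
m0 at 96 (size 2, align 2) → ends 98
pad 2 to align 4 for m20
m20 at 100 (size 4, align 4) → ends 104
h at 104 (size 8, align 8) → ends 112
m5 at 112 (size 20, align 4) → ends 132
m7 at 132 (size 4, align 4) → ends 136
m18 at 136 (size 2, align 2) → ends 138
m14 at 138 (size 1, align 1) → ends 139
pad 1 to align 4 for b
b at 140 (size 12, align 4) → ends 152
m8 at 152 (size 4, align 4) → ends 156
tail pad 4 to reach multiple of 8
total 160 bytes, alignment 8
— Msg2 —
b at 0 (size 12, align 4) → ends 12
m14 at 12 (size 1, align 1) → ends 13
pad 3 to align 4 for m8
m8 at 16 (size 4, align 4) → ends 20
m7 at 20 (size 4, align 4) → ends 24
m0 at 24 (size 2, align 2) → ends 26
pad 2 to align 4 for m20
m20 at 28 (size 4, align 4) → ends 32
c at 32 (size 96, align 4) → ends 128
h at 128 (size 8, align 8) → ends 136
m18 at 136 (size 2, align 2) → ends 138
pad 2 to align 4 for m5
m5 at 140 (size 20, align 4) → ends 160
total 160 bytes, alignment 8
160 − 160 = 0

0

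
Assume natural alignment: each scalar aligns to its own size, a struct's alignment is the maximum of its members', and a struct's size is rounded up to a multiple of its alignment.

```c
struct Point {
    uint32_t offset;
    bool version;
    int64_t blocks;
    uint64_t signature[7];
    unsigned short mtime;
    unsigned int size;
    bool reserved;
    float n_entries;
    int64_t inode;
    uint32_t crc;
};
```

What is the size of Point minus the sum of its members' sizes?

12

offset at 0 (size 4, align 4) → ends 4
version at 4 (size 1, align 1) → ends 5
pad 3 to align 8 for blocks
blocks at 8 (size 8, align 8) → ends 16
signature at 16 (size 56, align 8) → ends 72
mtime at 72 (size 2, align 2) → ends 74
pad 2 to align 4 for size
size at 76 (size 4, align 4) → ends 80
reserved at 80 (size 1, align 1) → ends 81
pad 3 to align 4 for n_entries
n_entries at 84 (size 4, align 4) → ends 88
inode at 88 (size 8, align 8) → ends 96
crc at 96 (size 4, align 4) → ends 100
tail pad 4 to reach multiple of 8
total 104 bytes, alignment 8
data bytes 92, size 104 → padding 12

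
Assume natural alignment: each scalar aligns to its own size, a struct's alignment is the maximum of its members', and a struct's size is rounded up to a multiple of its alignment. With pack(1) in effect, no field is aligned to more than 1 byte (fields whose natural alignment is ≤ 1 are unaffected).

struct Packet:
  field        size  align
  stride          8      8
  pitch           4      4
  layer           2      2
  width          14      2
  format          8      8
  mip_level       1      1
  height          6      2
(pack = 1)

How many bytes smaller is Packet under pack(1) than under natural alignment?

5

natural layout:
  0..8  stride  (8B, 8-aligned)
  8..12  pitch  (4B, 4-aligned)
  12..14  layer  (2B, 2-aligned)
  14..28  width  (14B, 2-aligned)
  28..32  -- padding (4B)
  32..40  format  (8B, 8-aligned)
  40..41  mip_level  (1B, 1-aligned)
  41..42  -- padding (1B)
  42..48  height  (6B, 2-aligned)
  sizeof = 48, alignof = 8
packed(1) layout:
  0..8  stride  (8B, 1-aligned)
  8..12  pitch  (4B, 1-aligned)
  12..14  layer  (2B, 1-aligned)
  14..28  width  (14B, 1-aligned)
  28..36  format  (8B, 1-aligned)
  36..37  mip_level  (1B, 1-aligned)
  37..43  height  (6B, 1-aligned)
  sizeof = 43, alignof = 1
48 − 43 = 5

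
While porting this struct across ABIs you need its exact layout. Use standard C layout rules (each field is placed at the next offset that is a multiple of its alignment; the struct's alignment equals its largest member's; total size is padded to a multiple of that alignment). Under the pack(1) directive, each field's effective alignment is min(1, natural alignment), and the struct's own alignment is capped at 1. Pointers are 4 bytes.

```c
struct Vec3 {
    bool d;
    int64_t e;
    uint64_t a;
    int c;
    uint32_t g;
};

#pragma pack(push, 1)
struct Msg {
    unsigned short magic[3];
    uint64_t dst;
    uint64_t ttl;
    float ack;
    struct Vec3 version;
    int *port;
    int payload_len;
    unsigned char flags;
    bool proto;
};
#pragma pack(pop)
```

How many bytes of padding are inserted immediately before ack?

0

Vec3: @0: d [1B, align 1] → 1; +7 pad (align 8); @8: e [8B, align 8] → 16; @16: a [8B, align 8] → 24; @24: c [4B, align 4] → 28; @28: g [4B, align 4] → 32; size 32, align 8
@0: magic [6B, align 1] → 6
@6: dst [8B, align 1] → 14
@14: ttl [8B, align 1] → 22
@22: ack [4B, align 1] → 26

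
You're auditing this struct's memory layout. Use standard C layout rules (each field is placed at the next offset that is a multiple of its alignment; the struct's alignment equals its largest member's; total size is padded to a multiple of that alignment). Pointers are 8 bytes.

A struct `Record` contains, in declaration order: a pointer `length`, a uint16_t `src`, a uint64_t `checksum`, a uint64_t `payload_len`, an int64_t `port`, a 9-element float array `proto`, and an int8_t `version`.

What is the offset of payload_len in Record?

24

@0: length [8B, align 8] → 8
@8: src [2B, align 2] → 10
+6 pad (align 8)
@16: checksum [8B, align 8] → 24
@24: payload_len [8B, align 8] → 32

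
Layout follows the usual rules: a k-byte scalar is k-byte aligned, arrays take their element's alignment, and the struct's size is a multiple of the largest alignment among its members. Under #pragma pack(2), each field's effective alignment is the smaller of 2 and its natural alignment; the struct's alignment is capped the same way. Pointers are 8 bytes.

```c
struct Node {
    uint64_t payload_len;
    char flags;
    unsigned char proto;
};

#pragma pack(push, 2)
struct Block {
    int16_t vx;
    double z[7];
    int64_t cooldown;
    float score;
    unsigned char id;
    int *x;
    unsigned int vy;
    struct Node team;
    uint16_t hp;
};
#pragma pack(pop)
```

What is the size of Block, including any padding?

Node: @0: payload_len [8B, align 8] → 8; @8: flags [1B, align 1] → 9; @9: proto [1B, align 1] → 10; +6 tail pad (align 8); size 16, align 8
@0: vx [2B, align 2] → 2
@2: z [56B, align 2] → 58
@58: cooldown [8B, align 2] → 66
@66: score [4B, align 2] → 70
@70: id [1B, align 1] → 71
+1 pad (align 2)
@72: x [8B, align 2] → 80
@80: vy [4B, align 2] → 84
@84: team [16B, align 2] → 100
@100: hp [2B, align 2] → 102
size 102, align 2

102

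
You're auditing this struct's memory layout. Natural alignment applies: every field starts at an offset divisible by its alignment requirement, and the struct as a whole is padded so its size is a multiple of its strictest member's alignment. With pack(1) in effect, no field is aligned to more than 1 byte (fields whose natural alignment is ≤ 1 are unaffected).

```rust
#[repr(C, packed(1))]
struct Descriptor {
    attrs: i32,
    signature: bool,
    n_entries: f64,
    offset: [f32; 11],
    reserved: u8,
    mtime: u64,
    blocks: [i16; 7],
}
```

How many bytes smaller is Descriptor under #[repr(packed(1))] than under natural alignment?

natural layout:
  attrs at 0 (size 4, align 4) → ends 4
  signature at 4 (size 1, align 1) → ends 5
  pad 3 to align 8 for n_entries
  n_entries at 8 (size 8, align 8) → ends 16
  offset at 16 (size 44, align 4) → ends 60
  reserved at 60 (size 1, align 1) → ends 61
  pad 3 to align 8 for mtime
  mtime at 64 (size 8, align 8) → ends 72
  blocks at 72 (size 14, align 2) → ends 86
  tail pad 2 to reach multiple of 8
  total 88 bytes, alignment 8
packed(1) layout:
  attrs at 0 (size 4, align 1) → ends 4
  signature at 4 (size 1, align 1) → ends 5
  n_entries at 5 (size 8, align 1) → ends 13
  offset at 13 (size 44, align 1) → ends 57
  reserved at 57 (size 1, align 1) → ends 58
  mtime at 58 (size 8, align 1) → ends 66
  blocks at 66 (size 14, align 1) → ends 80
  total 80 bytes, alignment 1
88 − 80 = 8

8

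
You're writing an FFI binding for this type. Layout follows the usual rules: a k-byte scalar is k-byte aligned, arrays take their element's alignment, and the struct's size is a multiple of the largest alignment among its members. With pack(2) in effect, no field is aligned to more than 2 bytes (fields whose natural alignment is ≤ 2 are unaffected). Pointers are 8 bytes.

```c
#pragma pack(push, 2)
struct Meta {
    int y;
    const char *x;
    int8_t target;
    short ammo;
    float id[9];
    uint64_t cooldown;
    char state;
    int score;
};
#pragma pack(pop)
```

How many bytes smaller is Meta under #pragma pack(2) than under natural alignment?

6

natural layout:
  0..4  y  (4B, 4-aligned)
  4..8  -- padding (4B)
  8..16  x  (8B, 8-aligned)
  16..17  target  (1B, 1-aligned)
  17..18  -- padding (1B)
  18..20  ammo  (2B, 2-aligned)
  20..56  id  (36B, 4-aligned)
  56..64  cooldown  (8B, 8-aligned)
  64..65  state  (1B, 1-aligned)
  65..68  -- padding (3B)
  68..72  score  (4B, 4-aligned)
  sizeof = 72, alignof = 8
packed(2) layout:
  0..4  y  (4B, 2-aligned)
  4..12  x  (8B, 2-aligned)
  12..13  target  (1B, 1-aligned)
  13..14  -- padding (1B)
  14..16  ammo  (2B, 2-aligned)
  16..52  id  (36B, 2-aligned)
  52..60  cooldown  (8B, 2-aligned)
  60..61  state  (1B, 1-aligned)
  61..62  -- padding (1B)
  62..66  score  (4B, 2-aligned)
  sizeof = 66, alignof = 2
72 − 66 = 6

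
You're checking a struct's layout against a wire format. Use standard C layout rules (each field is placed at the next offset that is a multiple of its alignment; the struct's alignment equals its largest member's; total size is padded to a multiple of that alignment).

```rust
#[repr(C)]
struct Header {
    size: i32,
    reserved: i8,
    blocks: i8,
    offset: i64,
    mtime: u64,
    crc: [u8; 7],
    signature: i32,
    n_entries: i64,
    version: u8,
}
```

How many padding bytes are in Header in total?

@0: size [4B, align 4] → 4
@4: reserved [1B, align 1] → 5
@5: blocks [1B, align 1] → 6
+2 pad (align 8)
@8: offset [8B, align 8] → 16
@16: mtime [8B, align 8] → 24
@24: crc [7B, align 1] → 31
+1 pad (align 4)
@32: signature [4B, align 4] → 36
+4 pad (align 8)
@40: n_entries [8B, align 8] → 48
@48: version [1B, align 1] → 49
+7 tail pad (align 8)
size 56, align 8
data bytes 42, size 56 → padding 14

14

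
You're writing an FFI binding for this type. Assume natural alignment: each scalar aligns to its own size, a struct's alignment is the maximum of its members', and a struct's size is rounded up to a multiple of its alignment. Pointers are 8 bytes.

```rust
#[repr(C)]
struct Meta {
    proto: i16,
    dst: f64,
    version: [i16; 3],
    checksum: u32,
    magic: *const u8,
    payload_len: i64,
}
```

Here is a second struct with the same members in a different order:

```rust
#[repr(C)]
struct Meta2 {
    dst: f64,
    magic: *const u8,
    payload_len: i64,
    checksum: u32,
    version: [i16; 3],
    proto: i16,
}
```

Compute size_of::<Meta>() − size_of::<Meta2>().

0..2  proto  (2B, 2-aligned)
2..8  -- padding (6B)
8..16  dst  (8B, 8-aligned)
16..22  version  (6B, 2-aligned)
22..24  -- padding (2B)
24..28  checksum  (4B, 4-aligned)
28..32  -- padding (4B)
32..40  magic  (8B, 8-aligned)
40..48  payload_len  (8B, 8-aligned)
sizeof = 48, alignof = 8
— Meta2 —
0..8  dst  (8B, 8-aligned)
8..16  magic  (8B, 8-aligned)
16..24  payload_len  (8B, 8-aligned)
24..28  checksum  (4B, 4-aligned)
28..34  version  (6B, 2-aligned)
34..36  proto  (2B, 2-aligned)
36..40  -- tail padding (4B)
sizeof = 40, alignof = 8
48 − 40 = 8

8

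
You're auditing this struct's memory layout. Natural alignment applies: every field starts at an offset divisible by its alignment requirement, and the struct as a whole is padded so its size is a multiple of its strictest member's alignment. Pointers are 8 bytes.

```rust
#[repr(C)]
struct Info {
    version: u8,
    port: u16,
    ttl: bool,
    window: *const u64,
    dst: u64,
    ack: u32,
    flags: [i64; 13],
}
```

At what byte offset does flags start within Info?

32

0..1  version  (1B, 1-aligned)
1..2  -- padding (1B)
2..4  port  (2B, 2-aligned)
4..5  ttl  (1B, 1-aligned)
5..8  -- padding (3B)
8..16  window  (8B, 8-aligned)
16..24  dst  (8B, 8-aligned)
24..28  ack  (4B, 4-aligned)
28..32  -- padding (4B)
32..136  flags  (104B, 8-aligned)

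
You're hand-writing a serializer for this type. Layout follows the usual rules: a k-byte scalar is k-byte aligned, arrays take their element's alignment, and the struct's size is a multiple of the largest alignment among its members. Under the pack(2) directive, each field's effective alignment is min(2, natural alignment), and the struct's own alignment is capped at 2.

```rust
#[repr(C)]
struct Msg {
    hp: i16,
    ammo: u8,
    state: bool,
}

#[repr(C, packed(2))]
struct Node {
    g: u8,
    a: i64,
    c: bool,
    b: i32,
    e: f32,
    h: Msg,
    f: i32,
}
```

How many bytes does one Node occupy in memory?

28

Msg: @0: hp [2B, align 2] → 2; @2: ammo [1B, align 1] → 3; @3: state [1B, align 1] → 4; size 4, align 2
@0: g [1B, align 1] → 1
+1 pad (align 2)
@2: a [8B, align 2] → 10
@10: c [1B, align 1] → 11
+1 pad (align 2)
@12: b [4B, align 2] → 16
@16: e [4B, align 2] → 20
@20: h [4B, align 2] → 24
@24: f [4B, align 2] → 28
size 28, align 2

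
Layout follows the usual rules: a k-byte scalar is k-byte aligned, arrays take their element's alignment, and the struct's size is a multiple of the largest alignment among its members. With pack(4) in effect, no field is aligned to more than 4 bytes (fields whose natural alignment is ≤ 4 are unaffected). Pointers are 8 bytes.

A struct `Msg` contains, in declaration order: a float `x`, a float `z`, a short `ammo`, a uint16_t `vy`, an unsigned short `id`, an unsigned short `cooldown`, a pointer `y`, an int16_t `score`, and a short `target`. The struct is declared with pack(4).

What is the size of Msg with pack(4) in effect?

28

@0: x [4B, align 4] → 4
@4: z [4B, align 4] → 8
@8: ammo [2B, align 2] → 10
@10: vy [2B, align 2] → 12
@12: id [2B, align 2] → 14
@14: cooldown [2B, align 2] → 16
@16: y [8B, align 4] → 24
@24: score [2B, align 2] → 26
@26: target [2B, align 2] → 28
size 28, align 4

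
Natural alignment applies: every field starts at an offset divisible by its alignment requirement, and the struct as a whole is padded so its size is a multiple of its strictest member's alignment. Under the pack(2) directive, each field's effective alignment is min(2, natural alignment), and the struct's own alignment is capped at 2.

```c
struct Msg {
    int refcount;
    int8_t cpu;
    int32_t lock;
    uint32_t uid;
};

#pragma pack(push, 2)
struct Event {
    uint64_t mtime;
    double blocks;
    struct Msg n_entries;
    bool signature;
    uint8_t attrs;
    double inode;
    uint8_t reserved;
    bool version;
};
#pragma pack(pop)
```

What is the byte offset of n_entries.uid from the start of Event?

28

Msg: refcount at 0 (size 4, align 4) → ends 4; cpu at 4 (size 1, align 1) → ends 5; pad 3 to align 4 for lock; lock at 8 (size 4, align 4) → ends 12; uid at 12 (size 4, align 4) → ends 16; total 16 bytes, alignment 4
mtime at 0 (size 8, align 2) → ends 8
blocks at 8 (size 8, align 2) → ends 16
n_entries at 16 (size 16, align 2) → ends 32
within Msg: uid at 12
16 + 12 = 28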